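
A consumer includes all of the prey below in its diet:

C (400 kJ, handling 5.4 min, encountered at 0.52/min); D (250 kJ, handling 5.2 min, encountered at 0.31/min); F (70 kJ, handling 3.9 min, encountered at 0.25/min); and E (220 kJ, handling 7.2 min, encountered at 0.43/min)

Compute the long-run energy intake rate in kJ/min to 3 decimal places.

41.892 kJ/min

Energy encountered per unit search time: 0.52×400 + 0.31×250 + 0.25×70 + 0.43×220 = 397.6 kJ/min.
Handling time per unit search time: 0.52×5.4 + 0.31×5.2 + 0.25×3.9 + 0.43×7.2 = 8.491.
Rate = 397.6/(1 + 8.491) = 41.89 kJ/min.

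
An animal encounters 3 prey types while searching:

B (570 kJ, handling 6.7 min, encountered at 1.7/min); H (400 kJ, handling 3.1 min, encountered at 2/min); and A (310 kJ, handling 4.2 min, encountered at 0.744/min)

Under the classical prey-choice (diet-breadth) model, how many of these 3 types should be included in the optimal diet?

Profitabilities (E/h, kJ/min): H 129, B 85.1, A 73.8. Add prey in this order while the next type's profitability exceeds the intake rate on those already taken.
Rate on top 1: 111.1. B: 85.1 < 111.1 → exclude; stop.
Optimal diet: H — 1 of 3 types.

1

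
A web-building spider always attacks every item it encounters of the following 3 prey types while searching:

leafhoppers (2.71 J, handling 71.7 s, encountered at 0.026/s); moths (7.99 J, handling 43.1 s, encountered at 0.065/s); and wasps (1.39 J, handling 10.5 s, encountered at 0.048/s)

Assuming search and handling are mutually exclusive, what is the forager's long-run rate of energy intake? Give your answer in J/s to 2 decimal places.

R = Σλ_iE_i / (1 + Σλ_ih_i)
Numerator: 0.026×2.71 + 0.065×7.99 + 0.048×1.39 = 0.6565
Denominator: 1 + 0.026×71.7 + 0.065×43.1 + 0.048×10.5 = 6.17
R = 0.6565/6.17 = 0.1064 J/s

0.11 J/s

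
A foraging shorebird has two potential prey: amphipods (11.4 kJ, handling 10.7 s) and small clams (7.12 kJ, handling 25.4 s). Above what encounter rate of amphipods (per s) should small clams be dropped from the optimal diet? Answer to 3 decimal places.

0.033 per s

At the threshold, the rate on amphipods alone equals the profitability of small clams: λ·11.4/(1 + λ·10.7) = 7.12/25.4 = 0.2803.
Rearranging, λ(11.4 − 0.2803×10.7) = 0.2803, so λ = 0.2803/8.401 = 0.03337 per s.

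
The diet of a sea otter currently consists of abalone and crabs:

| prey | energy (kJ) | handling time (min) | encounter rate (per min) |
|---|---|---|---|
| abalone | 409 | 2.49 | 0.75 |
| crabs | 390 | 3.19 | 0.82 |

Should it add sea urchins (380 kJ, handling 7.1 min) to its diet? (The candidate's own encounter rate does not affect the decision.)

No

Intake rate on the current diet: R = (0.75×409 + 0.82×390) / (1 + 0.75×2.49 + 0.82×3.19) = 626.5/5.483 = 114.3 kJ/min.
sea urchins: E/h = 380/7.1 = 53.52 kJ/min.
Since 53.52 < R, time spent handling sea urchins is better spent searching.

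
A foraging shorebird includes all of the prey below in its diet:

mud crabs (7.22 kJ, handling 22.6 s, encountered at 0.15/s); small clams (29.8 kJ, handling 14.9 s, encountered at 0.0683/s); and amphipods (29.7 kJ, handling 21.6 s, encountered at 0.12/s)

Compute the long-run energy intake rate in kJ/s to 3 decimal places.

0.835 kJ/s

Energy encountered per unit search time: 0.15×7.22 + 0.0683×29.8 + 0.12×29.7 = 6.682 kJ/s.
Handling time per unit search time: 0.15×22.6 + 0.0683×14.9 + 0.12×21.6 = 7.
Rate = 6.682/(1 + 7) = 0.8353 kJ/s.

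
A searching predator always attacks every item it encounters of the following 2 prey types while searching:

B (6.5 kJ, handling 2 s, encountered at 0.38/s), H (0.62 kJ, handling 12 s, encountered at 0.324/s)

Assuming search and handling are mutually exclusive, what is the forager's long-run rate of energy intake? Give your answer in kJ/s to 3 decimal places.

Energy encountered per unit search time: 0.38×6.5 + 0.324×0.62 = 2.671 kJ/s.
Handling time per unit search time: 0.38×2 + 0.324×12 = 4.648.
Rate = 2.671/(1 + 4.648) = 0.4729 kJ/s.

0.473 kJ/s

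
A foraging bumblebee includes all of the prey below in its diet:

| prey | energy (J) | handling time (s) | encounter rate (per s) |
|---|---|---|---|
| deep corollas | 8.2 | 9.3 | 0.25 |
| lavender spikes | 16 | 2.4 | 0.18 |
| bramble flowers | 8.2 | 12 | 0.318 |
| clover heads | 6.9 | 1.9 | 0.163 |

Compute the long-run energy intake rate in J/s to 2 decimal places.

1.10 J/s

R = (0.25×8.2 + 0.18×16 + 0.318×8.2 + 0.163×6.9) / (1 + 0.25×9.3 + 0.18×2.4 + 0.318×12 + 0.163×1.9) = 8.662/7.883 = 1.099 J/s.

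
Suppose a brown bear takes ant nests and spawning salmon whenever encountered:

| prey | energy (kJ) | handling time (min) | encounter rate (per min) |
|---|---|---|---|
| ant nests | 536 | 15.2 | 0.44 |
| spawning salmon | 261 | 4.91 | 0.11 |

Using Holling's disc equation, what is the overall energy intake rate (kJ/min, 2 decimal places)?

Energy encountered per unit search time: 0.44×536 + 0.11×261 = 264.6 kJ/min.
Handling time per unit search time: 0.44×15.2 + 0.11×4.91 = 7.228.
Rate = 264.6/(1 + 7.228) = 32.15 kJ/min.

32.15 kJ/min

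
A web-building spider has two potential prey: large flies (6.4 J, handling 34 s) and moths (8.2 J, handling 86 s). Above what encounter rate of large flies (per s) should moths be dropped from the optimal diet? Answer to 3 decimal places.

0.030 per s

The zero-one rule: include moths iff E₂/h₂ > λE₁/(1+λh₁). Equality gives the switch point.
λE₁h₂ = E₂ + λE₂h₁ ⇒ λ = E₂/(E₁h₂ − E₂h₁) = 8.2/(550.4 − 278.8) = 0.03019 per s.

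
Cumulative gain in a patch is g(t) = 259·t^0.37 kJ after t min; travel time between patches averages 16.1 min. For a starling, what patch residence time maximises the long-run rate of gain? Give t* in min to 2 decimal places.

By the marginal value theorem, leave when the instantaneous gain rate g'(t) equals the habitat-wide average g(t)/(T + t).
g'(t) = 0.37·259·t^-0.63. Setting 0.37·259·t^-0.63 = 259·t^0.37/(16.1+t) gives 0.37(16.1+t) = t, so 0.63·t = 0.37×16.1.
t* = 0.37×16.1/0.63 = 9.456 min.

9.46 min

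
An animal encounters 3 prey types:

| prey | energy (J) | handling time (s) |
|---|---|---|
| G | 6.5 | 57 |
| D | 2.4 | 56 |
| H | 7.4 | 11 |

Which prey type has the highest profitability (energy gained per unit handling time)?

Profitability E/h (J/s): G = 6.5/57 = 0.114, D = 2.4/56 = 0.0429, H = 7.4/11 = 0.673.
Ranked: H > G > D.

H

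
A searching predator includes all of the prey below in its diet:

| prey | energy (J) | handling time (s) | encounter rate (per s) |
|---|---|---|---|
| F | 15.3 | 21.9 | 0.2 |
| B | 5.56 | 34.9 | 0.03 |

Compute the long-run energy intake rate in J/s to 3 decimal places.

R = Σλ_iE_i / (1 + Σλ_ih_i)
Numerator: 0.2×15.3 + 0.03×5.56 = 3.227
Denominator: 1 + 0.2×21.9 + 0.03×34.9 = 6.427
R = 3.227/6.427 = 0.5021 J/s

0.502 J/s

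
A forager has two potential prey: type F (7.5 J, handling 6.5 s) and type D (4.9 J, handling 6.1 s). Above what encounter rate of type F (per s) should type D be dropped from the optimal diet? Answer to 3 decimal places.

0.353 per s

At the threshold, the rate on type F alone equals the profitability of type D: λ·7.5/(1 + λ·6.5) = 4.9/6.1 = 0.8033.
Rearranging, λ(7.5 − 0.8033×6.5) = 0.8033, so λ = 0.8033/2.279 = 0.3525 per s.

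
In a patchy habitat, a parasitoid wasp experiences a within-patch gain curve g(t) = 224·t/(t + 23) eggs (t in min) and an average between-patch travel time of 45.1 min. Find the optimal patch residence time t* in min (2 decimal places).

32.21 min

By the marginal value theorem, leave when the instantaneous gain rate g'(t) equals the habitat-wide average g(t)/(T + t).
g'(t) = 224·23/(t + 23)². Setting 224·23/(t+23)² = 224t/[(t+23)(45.1+t)] gives 23(45.1+t) = t(t+23), so t² = 23×45.1 = 1037.
t* = √1037 = 32.21 min.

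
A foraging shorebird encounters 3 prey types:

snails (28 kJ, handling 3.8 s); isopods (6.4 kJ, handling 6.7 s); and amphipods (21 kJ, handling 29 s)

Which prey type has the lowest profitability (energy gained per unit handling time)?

Profitability E/h (kJ/s): snails = 28/3.8 = 7.37, isopods = 6.4/6.7 = 0.955, amphipods = 21/29 = 0.724.
Ranked: snails > isopods > amphipods.

amphipods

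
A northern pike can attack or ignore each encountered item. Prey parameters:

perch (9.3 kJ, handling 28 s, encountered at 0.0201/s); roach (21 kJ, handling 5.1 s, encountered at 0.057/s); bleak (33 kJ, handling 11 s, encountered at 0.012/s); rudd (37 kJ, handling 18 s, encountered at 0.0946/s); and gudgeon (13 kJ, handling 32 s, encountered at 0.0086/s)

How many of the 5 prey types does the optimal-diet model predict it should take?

3

Profitabilities (E/h, kJ/s): roach 4.12, bleak 3, rudd 2.06, gudgeon 0.406, perch 0.332. Add prey in this order while the next type's profitability exceeds the intake rate on those already taken.
Rate on top 1: 0.9274. bleak: 3 > 0.9274 → include.
Rate on top 2: 1.12. rudd: 2.06 > 1.12 → include.
Rate on top 3: 1.63. gudgeon: 0.406 < 1.63 → exclude; stop.
Optimal diet: roach, bleak, rudd — 3 of 5 types.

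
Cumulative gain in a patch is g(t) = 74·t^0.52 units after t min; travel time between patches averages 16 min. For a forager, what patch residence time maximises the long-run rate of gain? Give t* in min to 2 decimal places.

17.33 min

Optimal t* satisfies g'(t*) = g(t*)/(T + t*).
g'(t) = 0.52·74·t^-0.48. Setting 0.52·74·t^-0.48 = 74·t^0.52/(16+t) gives 0.52(16+t) = t, so 0.48·t = 0.52×16.
t* = 0.52×16/0.48 = 17.33 min.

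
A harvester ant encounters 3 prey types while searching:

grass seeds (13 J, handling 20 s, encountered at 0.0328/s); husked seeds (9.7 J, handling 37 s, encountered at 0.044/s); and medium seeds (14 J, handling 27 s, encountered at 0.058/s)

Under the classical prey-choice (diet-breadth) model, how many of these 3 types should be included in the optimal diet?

2

E/h in descending order: grass seeds 0.65, medium seeds 0.519, husked seeds 0.262 J/s. The optimal diet is the largest prefix of this list for which every included type satisfies E_i/h_i > R on the types above it.
Rate on top 1: 0.2575. medium seeds: 0.519 > 0.2575 → include.
Rate on top 2: 0.3844. husked seeds: 0.262 < 0.3844 → exclude; stop.
Optimal diet: grass seeds, medium seeds — 2 of 3 types.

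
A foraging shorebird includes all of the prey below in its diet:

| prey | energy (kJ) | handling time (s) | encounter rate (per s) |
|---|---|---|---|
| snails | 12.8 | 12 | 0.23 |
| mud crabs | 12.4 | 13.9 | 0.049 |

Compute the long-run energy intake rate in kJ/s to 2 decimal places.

0.80 kJ/s

R = (0.23×12.8 + 0.049×12.4) / (1 + 0.23×12 + 0.049×13.9) = 3.552/4.441 = 0.7997 kJ/s.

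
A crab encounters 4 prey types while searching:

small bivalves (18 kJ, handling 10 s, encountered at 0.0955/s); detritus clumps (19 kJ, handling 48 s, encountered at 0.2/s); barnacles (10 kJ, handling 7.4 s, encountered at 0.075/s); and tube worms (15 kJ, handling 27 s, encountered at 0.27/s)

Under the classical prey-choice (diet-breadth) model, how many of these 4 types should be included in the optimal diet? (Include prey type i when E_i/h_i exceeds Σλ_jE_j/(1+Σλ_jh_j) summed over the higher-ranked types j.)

2

Rank by E/h (kJ/s): small bivalves 1.8, barnacles 1.35, tube worms 0.556, detritus clumps 0.396. Include each in turn until the next type's E/h falls below the running intake rate.
Rate on top 1: 0.8793. barnacles: 1.35 > 0.8793 → include.
Rate on top 2: 0.9837. tube worms: 0.556 < 0.9837 → exclude; stop.
Optimal diet: small bivalves, barnacles — 2 of 4 types.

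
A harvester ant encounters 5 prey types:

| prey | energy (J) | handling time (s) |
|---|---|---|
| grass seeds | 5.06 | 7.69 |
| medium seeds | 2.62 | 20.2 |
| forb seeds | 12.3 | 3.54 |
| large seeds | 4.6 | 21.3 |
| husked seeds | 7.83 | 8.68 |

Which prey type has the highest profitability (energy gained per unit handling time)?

In descending order of E/h:
forb seeds: 12.3/3.54 = 3.47 J/s
husked seeds: 7.83/8.68 = 0.902 J/s
grass seeds: 5.06/7.69 = 0.658 J/s
large seeds: 4.6/21.3 = 0.216 J/s
medium seeds: 2.62/20.2 = 0.13 J/s

forb seeds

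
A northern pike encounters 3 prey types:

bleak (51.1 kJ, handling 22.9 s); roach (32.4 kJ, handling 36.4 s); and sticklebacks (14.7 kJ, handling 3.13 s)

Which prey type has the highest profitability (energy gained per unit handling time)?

sticklebacks

Profitability E/h (kJ/s): bleak = 51.1/22.9 = 2.23, roach = 32.4/36.4 = 0.89, sticklebacks = 14.7/3.13 = 4.7.
Ranked: sticklebacks > bleak > roach.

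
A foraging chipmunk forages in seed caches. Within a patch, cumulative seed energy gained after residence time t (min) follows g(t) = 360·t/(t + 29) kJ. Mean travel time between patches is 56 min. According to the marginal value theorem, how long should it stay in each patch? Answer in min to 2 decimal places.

40.30 min

Maximise g(t)/(T+t): set derivative to zero → g'(t)(T+t) = g(t).
g'(t) = 360·29/(t + 29)². Setting 360·29/(t+29)² = 360t/[(t+29)(56+t)] gives 29(56+t) = t(t+29), so t² = 29×56 = 1624.
t* = √1624 = 40.3 min.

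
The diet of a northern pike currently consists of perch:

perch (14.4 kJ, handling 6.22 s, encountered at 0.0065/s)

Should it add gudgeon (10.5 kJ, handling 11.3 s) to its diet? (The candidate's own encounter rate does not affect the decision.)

On perch alone, R = ΣλE/(1+Σλh) = 0.0936/1.04 = 0.08996 kJ/s.
gudgeon: E/h = 10.5/11.3 = 0.9292 kJ/s.
0.9292 > 0.08996, so adding gudgeon raises the average — include it.

Yes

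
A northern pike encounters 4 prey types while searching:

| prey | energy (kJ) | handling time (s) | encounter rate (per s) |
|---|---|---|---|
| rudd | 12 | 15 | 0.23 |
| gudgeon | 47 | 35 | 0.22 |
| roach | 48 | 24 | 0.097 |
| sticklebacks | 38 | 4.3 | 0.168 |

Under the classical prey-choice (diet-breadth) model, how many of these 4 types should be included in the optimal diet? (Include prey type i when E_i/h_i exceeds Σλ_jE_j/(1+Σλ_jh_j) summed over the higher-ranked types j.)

1

Profitabilities (E/h, kJ/s): sticklebacks 8.84, roach 2, gudgeon 1.34, rudd 0.8. Add prey in this order while the next type's profitability exceeds the intake rate on those already taken.
Rate on top 1: 3.706. roach: 2 < 3.706 → exclude; stop.
Optimal diet: sticklebacks — 1 of 4 types.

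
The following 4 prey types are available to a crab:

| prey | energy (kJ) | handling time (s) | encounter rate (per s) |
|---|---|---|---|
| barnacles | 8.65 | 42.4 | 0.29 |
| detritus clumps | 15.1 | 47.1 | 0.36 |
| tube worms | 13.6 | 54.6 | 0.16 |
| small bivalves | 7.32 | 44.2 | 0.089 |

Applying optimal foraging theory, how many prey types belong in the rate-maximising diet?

Rank by E/h (kJ/s): detritus clumps 0.321, tube worms 0.249, barnacles 0.204, small bivalves 0.166. Include each in turn until the next type's E/h falls below the running intake rate.
Rate on top 1: 0.3027. tube worms: 0.249 < 0.3027 → exclude; stop.
Optimal diet: detritus clumps — 1 of 4 types.

1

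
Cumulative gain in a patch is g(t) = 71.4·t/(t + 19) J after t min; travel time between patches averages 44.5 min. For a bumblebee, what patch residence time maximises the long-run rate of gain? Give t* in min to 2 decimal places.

29.08 min

Maximise g(t)/(T+t): set derivative to zero → g'(t)(T+t) = g(t).
g'(t) = 71.4·19/(t + 19)². Setting 71.4·19/(t+19)² = 71.4t/[(t+19)(44.5+t)] gives 19(44.5+t) = t(t+19), so t² = 19×44.5 = 845.5.
t* = √845.5 = 29.08 min.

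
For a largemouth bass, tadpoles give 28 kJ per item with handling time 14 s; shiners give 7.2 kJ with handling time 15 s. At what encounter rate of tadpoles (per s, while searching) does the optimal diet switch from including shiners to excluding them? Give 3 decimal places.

0.023 per s

The zero-one rule: include shiners iff E₂/h₂ > λE₁/(1+λh₁). Equality gives the switch point.
λE₁h₂ = E₂ + λE₂h₁ ⇒ λ = E₂/(E₁h₂ − E₂h₁) = 7.2/(420 − 100.8) = 0.02256 per s.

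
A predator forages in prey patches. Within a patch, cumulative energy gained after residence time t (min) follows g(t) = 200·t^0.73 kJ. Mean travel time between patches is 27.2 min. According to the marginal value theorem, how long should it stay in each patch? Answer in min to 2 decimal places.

By the marginal value theorem, leave when the instantaneous gain rate g'(t) equals the habitat-wide average g(t)/(T + t).
g'(t) = 0.73·200·t^-0.27. Setting 0.73·200·t^-0.27 = 200·t^0.73/(27.2+t) gives 0.73(27.2+t) = t, so 0.27·t = 0.73×27.2.
t* = 0.73×27.2/0.27 = 73.54 min.

73.54 min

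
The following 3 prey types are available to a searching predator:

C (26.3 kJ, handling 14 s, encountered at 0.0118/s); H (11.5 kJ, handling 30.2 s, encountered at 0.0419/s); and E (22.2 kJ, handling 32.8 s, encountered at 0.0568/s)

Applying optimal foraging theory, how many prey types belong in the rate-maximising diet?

Rank by E/h (kJ/s): C 1.88, E 0.677, H 0.381. Include each in turn until the next type's E/h falls below the running intake rate.
Rate on top 1: 0.2663. E: 0.677 > 0.2663 → include.
Rate on top 2: 0.5189. H: 0.381 < 0.5189 → exclude; stop.
Optimal diet: C, E — 2 of 3 types.

2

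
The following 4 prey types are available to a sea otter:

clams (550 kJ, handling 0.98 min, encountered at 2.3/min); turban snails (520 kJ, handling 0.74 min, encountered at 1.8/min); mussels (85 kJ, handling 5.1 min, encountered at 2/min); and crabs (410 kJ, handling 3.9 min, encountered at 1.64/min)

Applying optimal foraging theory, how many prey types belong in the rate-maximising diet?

2

Rank by E/h (kJ/min): turban snails 703, clams 561, crabs 105, mussels 16.7. Include each in turn until the next type's E/h falls below the running intake rate.
Rate on top 1: 401.4. clams: 561 > 401.4 → include.
Rate on top 2: 479.9. crabs: 105 < 479.9 → exclude; stop.
Optimal diet: turban snails, clams — 2 of 4 types.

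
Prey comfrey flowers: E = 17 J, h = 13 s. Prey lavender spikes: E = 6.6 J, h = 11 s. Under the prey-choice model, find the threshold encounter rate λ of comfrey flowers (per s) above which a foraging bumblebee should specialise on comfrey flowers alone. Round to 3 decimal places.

0.065 per s

Drop lavender spikes once their profitability E₂/h₂ falls below the rate achievable on comfrey flowers alone: E₂/h₂ = λE₁/(1 + λh₁).
Solve for λ: λE₁h₂ = E₂(1 + λh₁) → λ(E₁h₂ − E₂h₁) = E₂ → λ = E₂/(E₁h₂ − E₂h₁).
λ = 6.6/(17×11 − 6.6×13) = 6.6/101.2 = 0.06522 per s.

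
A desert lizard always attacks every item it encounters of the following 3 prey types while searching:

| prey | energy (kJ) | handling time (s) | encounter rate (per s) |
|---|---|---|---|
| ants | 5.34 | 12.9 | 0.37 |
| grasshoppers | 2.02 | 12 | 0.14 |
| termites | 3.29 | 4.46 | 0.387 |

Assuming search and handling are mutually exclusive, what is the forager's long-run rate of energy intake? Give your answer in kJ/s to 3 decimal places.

R = (0.37×5.34 + 0.14×2.02 + 0.387×3.29) / (1 + 0.37×12.9 + 0.14×12 + 0.387×4.46) = 3.532/9.179 = 0.3848 kJ/s.

0.385 kJ/s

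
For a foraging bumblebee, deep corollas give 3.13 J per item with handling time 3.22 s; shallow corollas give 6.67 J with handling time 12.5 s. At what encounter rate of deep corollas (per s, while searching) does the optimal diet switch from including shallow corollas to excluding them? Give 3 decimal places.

The zero-one rule: include shallow corollas iff E₂/h₂ > λE₁/(1+λh₁). Equality gives the switch point.
λE₁h₂ = E₂ + λE₂h₁ ⇒ λ = E₂/(E₁h₂ − E₂h₁) = 6.67/(39.12 − 21.48) = 0.378 per s.

0.378 per s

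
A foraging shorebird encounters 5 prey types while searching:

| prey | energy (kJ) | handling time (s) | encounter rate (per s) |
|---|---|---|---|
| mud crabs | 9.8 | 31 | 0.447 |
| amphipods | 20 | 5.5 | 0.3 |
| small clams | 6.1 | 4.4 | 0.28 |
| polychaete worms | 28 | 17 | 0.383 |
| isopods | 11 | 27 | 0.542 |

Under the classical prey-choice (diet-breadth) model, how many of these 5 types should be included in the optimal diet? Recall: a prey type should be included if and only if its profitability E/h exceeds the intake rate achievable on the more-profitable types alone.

Profitabilities (E/h, kJ/s): amphipods 3.64, polychaete worms 1.65, small clams 1.39, isopods 0.407, mud crabs 0.316. Add prey in this order while the next type's profitability exceeds the intake rate on those already taken.
Rate on top 1: 2.264. polychaete worms: 1.65 < 2.264 → exclude; stop.
Optimal diet: amphipods — 1 of 5 types.

1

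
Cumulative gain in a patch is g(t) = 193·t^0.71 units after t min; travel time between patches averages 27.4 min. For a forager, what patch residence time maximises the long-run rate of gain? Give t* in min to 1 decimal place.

67.1 min

Maximise g(t)/(T+t): set derivative to zero → g'(t)(T+t) = g(t).
g'(t) = 0.71·193·t^-0.29. Setting 0.71·193·t^-0.29 = 193·t^0.71/(27.4+t) gives 0.71(27.4+t) = t, so 0.29·t = 0.71×27.4.
t* = 0.71×27.4/0.29 = 67.08 min.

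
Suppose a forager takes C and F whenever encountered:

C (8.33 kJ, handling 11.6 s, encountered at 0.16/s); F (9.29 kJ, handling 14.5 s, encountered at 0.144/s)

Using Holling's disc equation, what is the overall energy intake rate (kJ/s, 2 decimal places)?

0.54 kJ/s

R = Σλ_iE_i / (1 + Σλ_ih_i)
Numerator: 0.16×8.33 + 0.144×9.29 = 2.671
Denominator: 1 + 0.16×11.6 + 0.144×14.5 = 4.944
R = 2.671/4.944 = 0.5402 kJ/s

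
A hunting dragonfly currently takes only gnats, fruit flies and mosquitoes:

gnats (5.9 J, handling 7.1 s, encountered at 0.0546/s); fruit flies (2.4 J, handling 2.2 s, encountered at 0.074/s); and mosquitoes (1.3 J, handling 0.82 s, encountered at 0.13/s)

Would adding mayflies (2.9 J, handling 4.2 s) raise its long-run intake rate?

On gnats, fruit flies and mosquitoes alone, R = ΣλE/(1+Σλh) = 0.6687/1.657 = 0.4036 J/s.
Profitability of mayflies: 2.9/4.2 = 0.6905 J/s.
0.6905 > 0.4036, so adding mayflies raises the average — include it.

Yes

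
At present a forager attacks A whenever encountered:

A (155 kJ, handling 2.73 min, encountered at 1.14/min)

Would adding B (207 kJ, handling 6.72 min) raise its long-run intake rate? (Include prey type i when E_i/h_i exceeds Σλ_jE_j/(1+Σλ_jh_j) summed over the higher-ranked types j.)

On A alone, R = ΣλE/(1+Σλh) = 176.7/4.112 = 42.97 kJ/min.
B: E/h = 207/6.72 = 30.8 kJ/min.
Since 30.8 < R, time spent handling B is better spent searching.

No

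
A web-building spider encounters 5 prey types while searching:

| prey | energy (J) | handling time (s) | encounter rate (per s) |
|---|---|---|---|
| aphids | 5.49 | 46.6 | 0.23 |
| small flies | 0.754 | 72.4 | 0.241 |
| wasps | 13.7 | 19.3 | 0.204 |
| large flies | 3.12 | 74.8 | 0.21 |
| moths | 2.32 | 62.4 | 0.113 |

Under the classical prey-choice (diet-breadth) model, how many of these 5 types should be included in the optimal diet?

1

E/h in descending order: wasps 0.71, aphids 0.118, large flies 0.0417, moths 0.0372, small flies 0.0104 J/s. The optimal diet is the largest prefix of this list for which every included type satisfies E_i/h_i > R on the types above it.
Rate on top 1: 0.5661. aphids: 0.118 < 0.5661 → exclude; stop.
Optimal diet: wasps — 1 of 5 types.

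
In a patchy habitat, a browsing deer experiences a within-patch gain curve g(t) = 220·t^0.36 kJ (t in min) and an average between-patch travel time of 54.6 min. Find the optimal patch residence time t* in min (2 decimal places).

30.71 min

By the marginal value theorem, leave when the instantaneous gain rate g'(t) equals the habitat-wide average g(t)/(T + t).
g'(t) = 0.36·220·t^-0.64. Setting 0.36·220·t^-0.64 = 220·t^0.36/(54.6+t) gives 0.36(54.6+t) = t, so 0.64·t = 0.36×54.6.
t* = 0.36×54.6/0.64 = 30.71 min.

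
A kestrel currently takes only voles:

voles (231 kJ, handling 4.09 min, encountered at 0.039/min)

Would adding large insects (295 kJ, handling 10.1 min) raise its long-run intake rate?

Yes

On voles alone, R = ΣλE/(1+Σλh) = 9.009/1.16 = 7.77 kJ/min.
Profitability of large insects: 295/10.1 = 29.21 kJ/min.
29.21 > 7.77, so adding large insects raises the average — include it.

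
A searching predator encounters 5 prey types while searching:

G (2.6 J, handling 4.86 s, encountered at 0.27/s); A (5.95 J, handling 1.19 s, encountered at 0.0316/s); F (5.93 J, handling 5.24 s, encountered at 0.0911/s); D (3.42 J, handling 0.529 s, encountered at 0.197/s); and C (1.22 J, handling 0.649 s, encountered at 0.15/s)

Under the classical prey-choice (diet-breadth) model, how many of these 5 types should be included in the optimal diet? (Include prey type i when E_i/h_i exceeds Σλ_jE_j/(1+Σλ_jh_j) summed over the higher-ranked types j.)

4

E/h in descending order: D 6.47, A 5, C 1.88, F 1.13, G 0.535 J/s. The optimal diet is the largest prefix of this list for which every included type satisfies E_i/h_i > R on the types above it.
Rate on top 1: 0.6102. A: 5 > 0.6102 → include.
Rate on top 2: 0.7547. C: 1.88 > 0.7547 → include.
Rate on top 3: 0.8431. F: 1.13 > 0.8431 → include.
Rate on top 4: 0.9234. G: 0.535 < 0.9234 → exclude; stop.
Optimal diet: D, A, C, F — 4 of 5 types.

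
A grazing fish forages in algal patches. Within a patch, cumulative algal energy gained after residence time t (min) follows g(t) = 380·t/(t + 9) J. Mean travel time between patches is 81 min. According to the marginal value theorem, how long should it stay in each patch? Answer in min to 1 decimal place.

Maximise g(t)/(T+t): set derivative to zero → g'(t)(T+t) = g(t).
g'(t) = 380·9/(t + 9)². Setting 380·9/(t+9)² = 380t/[(t+9)(81+t)] gives 9(81+t) = t(t+9), so t² = 9×81 = 729.
t* = √729 = 27 min.

27.0 min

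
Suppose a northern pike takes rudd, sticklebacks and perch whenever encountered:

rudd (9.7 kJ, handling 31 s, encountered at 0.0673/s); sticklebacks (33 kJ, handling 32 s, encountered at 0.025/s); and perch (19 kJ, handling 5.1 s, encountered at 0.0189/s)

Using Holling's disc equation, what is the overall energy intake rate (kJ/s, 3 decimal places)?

0.461 kJ/s

Energy encountered per unit search time: 0.0673×9.7 + 0.025×33 + 0.0189×19 = 1.837 kJ/s.
Handling time per unit search time: 0.0673×31 + 0.025×32 + 0.0189×5.1 = 2.983.
Rate = 1.837/(1 + 2.983) = 0.4612 kJ/s.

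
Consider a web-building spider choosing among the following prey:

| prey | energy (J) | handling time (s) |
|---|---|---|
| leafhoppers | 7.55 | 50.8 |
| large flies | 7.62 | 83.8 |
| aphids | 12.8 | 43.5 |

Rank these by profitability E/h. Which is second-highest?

leafhoppers

Profitability E/h (J/s): leafhoppers = 7.55/50.8 = 0.149, large flies = 7.62/83.8 = 0.0909, aphids = 12.8/43.5 = 0.294.
Ranked: aphids > leafhoppers > large flies.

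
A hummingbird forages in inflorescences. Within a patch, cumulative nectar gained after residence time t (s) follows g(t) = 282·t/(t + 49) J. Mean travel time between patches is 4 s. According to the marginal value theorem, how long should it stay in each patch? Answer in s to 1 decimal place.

14.0 s

By the marginal value theorem, leave when the instantaneous gain rate g'(t) equals the habitat-wide average g(t)/(T + t).
g'(t) = 282·49/(t + 49)². Setting 282·49/(t+49)² = 282t/[(t+49)(4+t)] gives 49(4+t) = t(t+49), so t² = 49×4 = 196.
t* = √196 = 14 s.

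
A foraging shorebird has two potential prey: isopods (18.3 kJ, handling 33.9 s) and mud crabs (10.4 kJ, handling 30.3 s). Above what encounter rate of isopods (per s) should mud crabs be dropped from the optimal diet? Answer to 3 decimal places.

0.052 per s

Drop mud crabs once their profitability E₂/h₂ falls below the rate achievable on isopods alone: E₂/h₂ = λE₁/(1 + λh₁).
Solve for λ: λE₁h₂ = E₂(1 + λh₁) → λ(E₁h₂ − E₂h₁) = E₂ → λ = E₂/(E₁h₂ − E₂h₁).
λ = 10.4/(18.3×30.3 − 10.4×33.9) = 10.4/201.9 = 0.0515 per s.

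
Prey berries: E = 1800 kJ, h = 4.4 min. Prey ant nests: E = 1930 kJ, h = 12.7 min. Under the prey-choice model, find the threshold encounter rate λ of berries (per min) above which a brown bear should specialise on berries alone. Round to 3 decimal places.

At the threshold, the rate on berries alone equals the profitability of ant nests: λ·1800/(1 + λ·4.4) = 1930/12.7 = 152.
Rearranging, λ(1800 − 152×4.4) = 152, so λ = 152/1131 = 0.1343 per min.

0.134 per min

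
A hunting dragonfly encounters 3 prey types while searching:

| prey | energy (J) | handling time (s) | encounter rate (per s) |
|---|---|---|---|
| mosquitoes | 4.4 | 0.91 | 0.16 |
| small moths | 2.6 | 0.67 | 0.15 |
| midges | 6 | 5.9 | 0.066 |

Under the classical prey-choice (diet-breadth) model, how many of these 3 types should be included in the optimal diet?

3

Profitabilities (E/h, J/s): mosquitoes 4.84, small moths 3.88, midges 1.02. Add prey in this order while the next type's profitability exceeds the intake rate on those already taken.
Rate on top 1: 0.6145. small moths: 3.88 > 0.6145 → include.
Rate on top 2: 0.8779. midges: 1.02 > 0.8779 → include.
Optimal diet: mosquitoes, small moths, midges — 3 of 3 types.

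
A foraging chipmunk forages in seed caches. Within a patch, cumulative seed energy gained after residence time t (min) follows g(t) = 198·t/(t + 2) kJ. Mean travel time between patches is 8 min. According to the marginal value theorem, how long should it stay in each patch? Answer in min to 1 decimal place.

Maximise g(t)/(T+t): set derivative to zero → g'(t)(T+t) = g(t).
g'(t) = 198·2/(t + 2)². Setting 198·2/(t+2)² = 198t/[(t+2)(8+t)] gives 2(8+t) = t(t+2), so t² = 2×8 = 16.
t* = √16 = 4 min.

4.0 min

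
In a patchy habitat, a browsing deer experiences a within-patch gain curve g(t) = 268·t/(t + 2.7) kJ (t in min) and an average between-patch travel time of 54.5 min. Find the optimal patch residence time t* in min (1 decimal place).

12.1 min

By the marginal value theorem, leave when the instantaneous gain rate g'(t) equals the habitat-wide average g(t)/(T + t).
g'(t) = 268·2.7/(t + 2.7)². Setting 268·2.7/(t+2.7)² = 268t/[(t+2.7)(54.5+t)] gives 2.7(54.5+t) = t(t+2.7), so t² = 2.7×54.5 = 147.2.
t* = √147.2 = 12.13 min.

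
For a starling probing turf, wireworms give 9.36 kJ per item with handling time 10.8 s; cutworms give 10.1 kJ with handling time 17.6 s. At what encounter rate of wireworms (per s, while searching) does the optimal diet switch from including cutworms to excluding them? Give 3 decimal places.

0.181 per s

Drop cutworms once their profitability E₂/h₂ falls below the rate achievable on wireworms alone: E₂/h₂ = λE₁/(1 + λh₁).
Solve for λ: λE₁h₂ = E₂(1 + λh₁) → λ(E₁h₂ − E₂h₁) = E₂ → λ = E₂/(E₁h₂ − E₂h₁).
λ = 10.1/(9.36×17.6 − 10.1×10.8) = 10.1/55.66 = 0.1815 per s.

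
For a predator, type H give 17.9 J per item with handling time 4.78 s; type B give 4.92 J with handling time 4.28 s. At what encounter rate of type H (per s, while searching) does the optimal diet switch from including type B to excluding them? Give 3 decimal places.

At the threshold, the rate on type H alone equals the profitability of type B: λ·17.9/(1 + λ·4.78) = 4.92/4.28 = 1.15.
Rearranging, λ(17.9 − 1.15×4.78) = 1.15, so λ = 1.15/12.41 = 0.09267 per s.

0.093 per s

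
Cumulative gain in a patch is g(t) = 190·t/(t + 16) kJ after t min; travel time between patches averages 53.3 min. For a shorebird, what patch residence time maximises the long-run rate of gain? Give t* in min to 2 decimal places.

Maximise g(t)/(T+t): set derivative to zero → g'(t)(T+t) = g(t).
g'(t) = 190·16/(t + 16)². Setting 190·16/(t+16)² = 190t/[(t+16)(53.3+t)] gives 16(53.3+t) = t(t+16), so t² = 16×53.3 = 852.8.
t* = √852.8 = 29.2 min.

29.20 min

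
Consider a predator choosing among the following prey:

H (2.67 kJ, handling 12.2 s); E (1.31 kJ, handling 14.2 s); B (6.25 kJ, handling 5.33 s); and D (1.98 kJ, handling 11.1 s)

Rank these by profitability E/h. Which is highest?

In descending order of E/h:
B: 6.25/5.33 = 1.17 kJ/s
H: 2.67/12.2 = 0.219 kJ/s
D: 1.98/11.1 = 0.178 kJ/s
E: 1.31/14.2 = 0.0923 kJ/s

B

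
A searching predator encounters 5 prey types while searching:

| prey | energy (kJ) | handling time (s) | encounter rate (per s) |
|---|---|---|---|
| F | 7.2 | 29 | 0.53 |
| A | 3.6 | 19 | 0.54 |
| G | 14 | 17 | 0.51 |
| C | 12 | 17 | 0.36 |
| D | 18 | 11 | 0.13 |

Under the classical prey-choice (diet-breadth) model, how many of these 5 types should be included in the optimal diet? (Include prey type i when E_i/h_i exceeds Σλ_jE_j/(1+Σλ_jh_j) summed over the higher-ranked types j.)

Rank by E/h (kJ/s): D 1.64, G 0.824, C 0.706, F 0.248, A 0.189. Include each in turn until the next type's E/h falls below the running intake rate.
Rate on top 1: 0.963. G: 0.824 < 0.963 → exclude; stop.
Optimal diet: D — 1 of 5 types.

1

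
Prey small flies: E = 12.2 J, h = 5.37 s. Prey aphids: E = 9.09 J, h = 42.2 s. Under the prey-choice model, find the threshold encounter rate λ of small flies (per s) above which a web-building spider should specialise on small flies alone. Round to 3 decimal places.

At the threshold, the rate on small flies alone equals the profitability of aphids: λ·12.2/(1 + λ·5.37) = 9.09/42.2 = 0.2154.
Rearranging, λ(12.2 − 0.2154×5.37) = 0.2154, so λ = 0.2154/11.04 = 0.01951 per s.

0.020 per s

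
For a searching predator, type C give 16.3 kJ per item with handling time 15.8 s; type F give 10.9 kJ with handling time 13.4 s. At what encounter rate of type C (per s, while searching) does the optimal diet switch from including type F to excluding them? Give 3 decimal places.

Drop type F once their profitability E₂/h₂ falls below the rate achievable on type C alone: E₂/h₂ = λE₁/(1 + λh₁).
Solve for λ: λE₁h₂ = E₂(1 + λh₁) → λ(E₁h₂ − E₂h₁) = E₂ → λ = E₂/(E₁h₂ − E₂h₁).
λ = 10.9/(16.3×13.4 − 10.9×15.8) = 10.9/46.2 = 0.2359 per s.

0.236 per s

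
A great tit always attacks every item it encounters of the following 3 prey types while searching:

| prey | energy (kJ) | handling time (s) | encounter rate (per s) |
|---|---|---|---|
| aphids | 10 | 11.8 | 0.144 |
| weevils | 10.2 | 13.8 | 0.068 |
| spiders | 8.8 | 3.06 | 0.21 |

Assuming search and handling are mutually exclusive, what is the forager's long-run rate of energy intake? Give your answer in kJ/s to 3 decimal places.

R = Σλ_iE_i / (1 + Σλ_ih_i)
Numerator: 0.144×10 + 0.068×10.2 + 0.21×8.8 = 3.982
Denominator: 1 + 0.144×11.8 + 0.068×13.8 + 0.21×3.06 = 4.28
R = 3.982/4.28 = 0.9302 kJ/s

0.930 kJ/s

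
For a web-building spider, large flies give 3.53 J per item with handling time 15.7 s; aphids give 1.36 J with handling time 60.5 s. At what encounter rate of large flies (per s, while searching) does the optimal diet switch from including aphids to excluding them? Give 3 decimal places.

0.007 per s

Drop aphids once their profitability E₂/h₂ falls below the rate achievable on large flies alone: E₂/h₂ = λE₁/(1 + λh₁).
Solve for λ: λE₁h₂ = E₂(1 + λh₁) → λ(E₁h₂ − E₂h₁) = E₂ → λ = E₂/(E₁h₂ − E₂h₁).
λ = 1.36/(3.53×60.5 − 1.36×15.7) = 1.36/192.2 = 0.007075 per s.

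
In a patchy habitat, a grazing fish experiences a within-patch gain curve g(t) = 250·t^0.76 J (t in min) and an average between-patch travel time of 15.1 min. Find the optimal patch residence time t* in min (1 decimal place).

Optimal t* satisfies g'(t*) = g(t*)/(T + t*).
g'(t) = 0.76·250·t^-0.24. Setting 0.76·250·t^-0.24 = 250·t^0.76/(15.1+t) gives 0.76(15.1+t) = t, so 0.24·t = 0.76×15.1.
t* = 0.76×15.1/0.24 = 47.82 min.

47.8 min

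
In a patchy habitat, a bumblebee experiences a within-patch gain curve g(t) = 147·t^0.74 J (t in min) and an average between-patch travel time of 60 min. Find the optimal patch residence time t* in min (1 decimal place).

170.8 min

By the marginal value theorem, leave when the instantaneous gain rate g'(t) equals the habitat-wide average g(t)/(T + t).
g'(t) = 0.74·147·t^-0.26. Setting 0.74·147·t^-0.26 = 147·t^0.74/(60+t) gives 0.74(60+t) = t, so 0.26·t = 0.74×60.
t* = 0.74×60/0.26 = 170.8 min.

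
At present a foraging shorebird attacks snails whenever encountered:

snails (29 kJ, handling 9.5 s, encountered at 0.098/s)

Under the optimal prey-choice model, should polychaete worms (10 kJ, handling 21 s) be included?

No

Intake rate on the current diet: R = (0.098×29) / (1 + 0.098×9.5) = 2.842/1.931 = 1.472 kJ/s.
Profitability of polychaete worms: 10/21 = 0.4762 kJ/s.
0.4762 < 1.472, so adding polychaete worms would lower the average — exclude it.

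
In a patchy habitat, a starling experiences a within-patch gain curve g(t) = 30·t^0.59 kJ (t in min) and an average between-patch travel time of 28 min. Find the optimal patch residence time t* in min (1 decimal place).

Maximise g(t)/(T+t): set derivative to zero → g'(t)(T+t) = g(t).
g'(t) = 0.59·30·t^-0.41. Setting 0.59·30·t^-0.41 = 30·t^0.59/(28+t) gives 0.59(28+t) = t, so 0.41·t = 0.59×28.
t* = 0.59×28/0.41 = 40.29 min.

40.3 min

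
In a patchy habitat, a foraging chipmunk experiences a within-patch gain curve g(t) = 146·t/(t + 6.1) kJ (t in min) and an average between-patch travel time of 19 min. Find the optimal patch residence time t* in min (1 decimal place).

Optimal t* satisfies g'(t*) = g(t*)/(T + t*).
g'(t) = 146·6.1/(t + 6.1)². Setting 146·6.1/(t+6.1)² = 146t/[(t+6.1)(19+t)] gives 6.1(19+t) = t(t+6.1), so t² = 6.1×19 = 115.9.
t* = √115.9 = 10.77 min.

10.8 min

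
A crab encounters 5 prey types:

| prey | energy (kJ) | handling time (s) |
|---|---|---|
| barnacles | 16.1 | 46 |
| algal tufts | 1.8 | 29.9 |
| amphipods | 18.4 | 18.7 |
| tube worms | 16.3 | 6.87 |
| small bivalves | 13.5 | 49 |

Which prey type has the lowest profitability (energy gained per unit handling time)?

algal tufts

In descending order of E/h:
tube worms: 16.3/6.87 = 2.37 kJ/s
amphipods: 18.4/18.7 = 0.984 kJ/s
barnacles: 16.1/46 = 0.35 kJ/s
small bivalves: 13.5/49 = 0.276 kJ/s
algal tufts: 1.8/29.9 = 0.0602 kJ/s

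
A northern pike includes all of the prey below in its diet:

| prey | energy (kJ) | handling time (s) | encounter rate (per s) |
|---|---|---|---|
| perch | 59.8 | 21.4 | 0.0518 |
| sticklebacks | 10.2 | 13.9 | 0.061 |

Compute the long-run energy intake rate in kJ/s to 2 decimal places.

1.26 kJ/s

R = (0.0518×59.8 + 0.061×10.2) / (1 + 0.0518×21.4 + 0.061×13.9) = 3.72/2.956 = 1.258 kJ/s.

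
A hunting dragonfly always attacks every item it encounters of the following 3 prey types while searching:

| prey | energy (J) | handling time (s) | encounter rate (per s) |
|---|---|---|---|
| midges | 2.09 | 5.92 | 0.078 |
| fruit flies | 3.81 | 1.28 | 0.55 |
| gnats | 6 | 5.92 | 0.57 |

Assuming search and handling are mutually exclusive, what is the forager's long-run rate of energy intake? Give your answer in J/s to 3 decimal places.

Energy encountered per unit search time: 0.078×2.09 + 0.55×3.81 + 0.57×6 = 5.679 J/s.
Handling time per unit search time: 0.078×5.92 + 0.55×1.28 + 0.57×5.92 = 4.54.
Rate = 5.679/(1 + 4.54) = 1.025 J/s.

1.025 J/s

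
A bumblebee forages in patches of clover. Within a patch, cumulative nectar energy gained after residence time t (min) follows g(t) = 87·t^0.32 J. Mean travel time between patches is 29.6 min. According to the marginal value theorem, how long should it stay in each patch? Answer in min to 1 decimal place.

Maximise g(t)/(T+t): set derivative to zero → g'(t)(T+t) = g(t).
g'(t) = 0.32·87·t^-0.68. Setting 0.32·87·t^-0.68 = 87·t^0.32/(29.6+t) gives 0.32(29.6+t) = t, so 0.68·t = 0.32×29.6.
t* = 0.32×29.6/0.68 = 13.93 min.

13.9 min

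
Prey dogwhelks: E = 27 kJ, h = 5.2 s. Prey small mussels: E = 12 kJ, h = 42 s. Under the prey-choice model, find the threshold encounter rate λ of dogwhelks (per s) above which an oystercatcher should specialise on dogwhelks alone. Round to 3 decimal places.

At the threshold, the rate on dogwhelks alone equals the profitability of small mussels: λ·27/(1 + λ·5.2) = 12/42 = 0.2857.
Rearranging, λ(27 − 0.2857×5.2) = 0.2857, so λ = 0.2857/25.51 = 0.0112 per s.

0.011 per s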